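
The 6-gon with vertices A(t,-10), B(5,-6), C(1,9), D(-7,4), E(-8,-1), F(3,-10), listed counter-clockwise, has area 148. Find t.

9

Write out the shoelace sum; only the two edges meeting at A involve t:
2·Area = [(3·(-10) − t·(-10)) + (t·(-6) − 5·(-10))] + 240
       = 4·t + 260 = 296
⇒ t = 9.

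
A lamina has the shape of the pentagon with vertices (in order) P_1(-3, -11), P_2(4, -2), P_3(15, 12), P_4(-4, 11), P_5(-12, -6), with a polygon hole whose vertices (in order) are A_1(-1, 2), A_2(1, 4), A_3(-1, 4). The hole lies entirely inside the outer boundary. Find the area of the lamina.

Outer boundary:
Cross-terms: 50, 78, 213, 156, 114  ⇒  Σ = 611
Area = |Σ|/2 = 305.5.
Hole:
Apply Gauss's area formula: 2A = Σ (x_i·y_{i+1} − x_{i+1}·y_i), indices taken mod 3.
A_1→A_2: (-1)(4) − (1)(2) = -6
A_2→A_3: (1)(4) − (-1)(4) = 8
A_3→A_1: (-1)(2) − (-1)(4) = 2
Σ = 4
Area = |Σ|/2 = 2.
Net area = 305.5 − 2 = 303.5.

303.5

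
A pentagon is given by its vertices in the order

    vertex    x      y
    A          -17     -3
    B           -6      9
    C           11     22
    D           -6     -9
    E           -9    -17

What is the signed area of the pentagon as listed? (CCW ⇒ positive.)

Σ = (-171) + (-231) + (33) + (21) + (-262) = -610
Signed area = Σ/2 = -305 (negative ⇒ clockwise traversal).

-305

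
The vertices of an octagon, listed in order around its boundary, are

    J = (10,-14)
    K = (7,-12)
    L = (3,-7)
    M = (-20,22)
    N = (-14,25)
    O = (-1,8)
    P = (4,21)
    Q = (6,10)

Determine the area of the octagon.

355.5

Cross-terms: -22, -13, -74, -192, -87, -53, -86, -184  ⇒  Σ = -711
Area = |Σ|/2 = 355.5.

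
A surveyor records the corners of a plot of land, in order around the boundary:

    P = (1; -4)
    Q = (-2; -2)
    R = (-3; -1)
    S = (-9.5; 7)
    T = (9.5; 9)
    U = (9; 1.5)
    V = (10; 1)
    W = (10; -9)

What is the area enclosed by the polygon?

200.125

Apply the shoelace (surveyor's) formula: 2A = Σ (x_i·y_{i+1} − x_{i+1}·y_i), indices taken mod 8.
Σ = (-10) + (-4) + (-30.5) + (-152) + (-66.75) + (-6) + (-100) + (-31) = -400.25
Area = |Σ|/2 = 200.125.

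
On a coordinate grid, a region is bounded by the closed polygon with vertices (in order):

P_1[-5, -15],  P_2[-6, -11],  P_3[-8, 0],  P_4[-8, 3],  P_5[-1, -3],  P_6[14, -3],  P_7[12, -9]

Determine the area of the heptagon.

195

Apply the surveyor's formula: 2A = Σ (x_i·y_{i+1} − x_{i+1}·y_i), indices taken mod 7.
P_1→P_2: (-5)(-11) − (-6)(-15) = -35
P_2→P_3: (-6)(0) − (-8)(-11) = -88
P_3→P_4: (-8)(3) − (-8)(0) = -24
P_4→P_5: (-8)(-3) − (-1)(3) = 27
P_5→P_6: (-1)(-3) − (14)(-3) = 45
P_6→P_7: (14)(-9) − (12)(-3) = -90
P_7→P_1: (12)(-15) − (-5)(-9) = -225
Σ = -390
Area = |Σ|/2 = 195.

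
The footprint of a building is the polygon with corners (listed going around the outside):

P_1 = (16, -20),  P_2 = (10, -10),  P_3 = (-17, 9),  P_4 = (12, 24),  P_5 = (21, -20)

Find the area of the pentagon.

700

Apply the surveyor's formula: 2A = Σ (x_i·y_{i+1} − x_{i+1}·y_i), indices taken mod 5.
P_1→P_2: (16)(-10) − (10)(-20) = 40
P_2→P_3: (10)(9) − (-17)(-10) = -80
P_3→P_4: (-17)(24) − (12)(9) = -516
P_4→P_5: (12)(-20) − (21)(24) = -744
P_5→P_1: (21)(-20) − (16)(-20) = -100
Σ = -1400
Area = |Σ|/2 = 700.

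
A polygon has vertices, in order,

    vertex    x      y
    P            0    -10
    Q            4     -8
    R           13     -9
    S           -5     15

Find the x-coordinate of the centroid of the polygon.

Apply the shoelace (surveyor's) formula. First the cross-terms c_i = x_i·y_{i+1} − x_{i+1}·y_i:
  40, 68, 150, 50  ⇒  2A = 308, A = 154.
Then Σ (x_i + x_{i+1})·c_i = 2266, so x̄ = 2266 / (6·154) = 103/42.

103/42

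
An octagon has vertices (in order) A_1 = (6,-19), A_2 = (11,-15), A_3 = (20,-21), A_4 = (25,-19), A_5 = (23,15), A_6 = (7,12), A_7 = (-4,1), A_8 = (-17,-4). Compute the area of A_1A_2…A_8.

875.5

Apply the shoelace formula: 2A = Σ (x_i·y_{i+1} − x_{i+1}·y_i), indices taken mod 8.
A_1→A_2: (6)(-15) − (11)(-19) = 119
A_2→A_3: (11)(-21) − (20)(-15) = 69
A_3→A_4: (20)(-19) − (25)(-21) = 145
A_4→A_5: (25)(15) − (23)(-19) = 812
A_5→A_6: (23)(12) − (7)(15) = 171
A_6→A_7: (7)(1) − (-4)(12) = 55
A_7→A_8: (-4)(-4) − (-17)(1) = 33
A_8→A_1: (-17)(-19) − (6)(-4) = 347
Σ = 1751
Area = |Σ|/2 = 875.5.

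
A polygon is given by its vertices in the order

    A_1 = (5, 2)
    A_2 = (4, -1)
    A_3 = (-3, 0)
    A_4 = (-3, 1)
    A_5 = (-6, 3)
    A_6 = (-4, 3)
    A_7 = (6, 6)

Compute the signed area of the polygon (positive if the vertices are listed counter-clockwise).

Cross-terms: -13, -3, -3, -3, -6, -42, -18  ⇒  Σ = -88
Signed area = Σ/2 = -44 (negative ⇒ clockwise traversal).

-44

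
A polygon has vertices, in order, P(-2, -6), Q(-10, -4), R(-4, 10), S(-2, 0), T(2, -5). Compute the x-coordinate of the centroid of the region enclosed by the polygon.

-133/30

Apply the shoelace (surveyor's) formula. First the cross-terms c_i = x_i·y_{i+1} − x_{i+1}·y_i:
  -52, -116, 20, 10, -22  ⇒  2A = -160, A = -80.
Then Σ (x_i + x_{i+1})·c_i = 2128, so x̄ = 2128 / (6·(-80)) = -133/30.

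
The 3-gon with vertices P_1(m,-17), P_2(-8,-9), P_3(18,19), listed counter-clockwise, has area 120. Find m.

-24

Write out the shoelace sum; only the two edges meeting at P_1 involve m:
2·Area = [(18·(-17) − m·19) + (m·(-9) − (-8)·(-17))] + 10
       = -28·m + -432 = 240
⇒ m = -24.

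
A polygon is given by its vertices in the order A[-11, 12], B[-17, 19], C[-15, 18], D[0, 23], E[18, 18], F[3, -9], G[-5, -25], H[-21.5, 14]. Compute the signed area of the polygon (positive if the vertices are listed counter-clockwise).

Apply Gauss's area formula: 2A = Σ (x_i·y_{i+1} − x_{i+1}·y_i), indices taken mod 8.
A→B: (-11)(19) − (-17)(12) = -5
B→C: (-17)(18) − (-15)(19) = -21
C→D: (-15)(23) − (0)(18) = -345
D→E: (0)(18) − (18)(23) = -414
E→F: (18)(-9) − (3)(18) = -216
F→G: (3)(-25) − (-5)(-9) = -120
G→H: (-5)(14) − (-21.5)(-25) = -607.5
H→A: (-21.5)(12) − (-11)(14) = -104
Σ = -1832.5
Signed area = Σ/2 = -916.25 (negative ⇒ clockwise traversal).

-916.25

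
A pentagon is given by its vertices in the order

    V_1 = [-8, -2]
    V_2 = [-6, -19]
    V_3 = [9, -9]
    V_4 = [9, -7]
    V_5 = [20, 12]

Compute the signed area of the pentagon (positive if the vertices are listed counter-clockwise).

Σ = (140) + (225) + (18) + (248) + (56) = 687
Signed area = Σ/2 = 343.5 (positive ⇒ counter-clockwise traversal).

343.5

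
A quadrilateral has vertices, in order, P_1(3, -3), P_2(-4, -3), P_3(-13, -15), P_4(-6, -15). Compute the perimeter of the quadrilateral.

44

|P_1P_2| = √((-7)² + (0)²) = √49 = 7
|P_2P_3| = √((-9)² + (-12)²) = √225 = 15
|P_3P_4| = √((7)² + (0)²) = √49 = 7
|P_4P_1| = √((9)² + (12)²) = √225 = 15
Perimeter = 7 + 15 + 7 + 15 = 44.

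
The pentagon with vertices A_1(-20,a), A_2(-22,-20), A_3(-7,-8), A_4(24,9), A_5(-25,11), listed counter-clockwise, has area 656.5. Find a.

Write out the shoelace sum; only the two edges meeting at A_1 involve a:
2·Area = [((-25)·a − (-20)·11) + ((-20)·(-20) − (-22)·a)] + 654
       = -3·a + 1274 = 1313
⇒ a = -13.

-13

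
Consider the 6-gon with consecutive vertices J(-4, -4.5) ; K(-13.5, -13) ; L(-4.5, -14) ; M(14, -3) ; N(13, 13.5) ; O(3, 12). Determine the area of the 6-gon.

354.625

Apply the surveyor's formula: 2A = Σ (x_i·y_{i+1} − x_{i+1}·y_i), indices taken mod 6.
Σ = (-8.75) + (130.5) + (209.5) + (228) + (115.5) + (34.5) = 709.25
Area = |Σ|/2 = 354.625.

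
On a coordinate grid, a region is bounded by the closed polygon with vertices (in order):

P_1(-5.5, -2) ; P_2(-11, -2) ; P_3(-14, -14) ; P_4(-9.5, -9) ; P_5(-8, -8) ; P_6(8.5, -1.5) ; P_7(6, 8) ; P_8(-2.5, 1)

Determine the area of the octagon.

152.75

P_1→P_2: (-5.5)(-2) − (-11)(-2) = -11
P_2→P_3: (-11)(-14) − (-14)(-2) = 126
P_3→P_4: (-14)(-9) − (-9.5)(-14) = -7
P_4→P_5: (-9.5)(-8) − (-8)(-9) = 4
P_5→P_6: (-8)(-1.5) − (8.5)(-8) = 80
P_6→P_7: (8.5)(8) − (6)(-1.5) = 77
P_7→P_8: (6)(1) − (-2.5)(8) = 26
P_8→P_1: (-2.5)(-2) − (-5.5)(1) = 10.5
Σ = 305.5
Area = |Σ|/2 = 152.75.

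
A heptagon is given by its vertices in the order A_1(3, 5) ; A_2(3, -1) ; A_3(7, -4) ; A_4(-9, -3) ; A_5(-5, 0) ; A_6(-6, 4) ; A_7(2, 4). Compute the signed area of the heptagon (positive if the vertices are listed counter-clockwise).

-74.5

Apply the surveyor's formula: 2A = Σ (x_i·y_{i+1} − x_{i+1}·y_i), indices taken mod 7.
A_1→A_2: (3)(-1) − (3)(5) = -18
A_2→A_3: (3)(-4) − (7)(-1) = -5
A_3→A_4: (7)(-3) − (-9)(-4) = -57
A_4→A_5: (-9)(0) − (-5)(-3) = -15
A_5→A_6: (-5)(4) − (-6)(0) = -20
A_6→A_7: (-6)(4) − (2)(4) = -32
A_7→A_1: (2)(5) − (3)(4) = -2
Σ = -149
Signed area = Σ/2 = -74.5 (negative ⇒ clockwise traversal).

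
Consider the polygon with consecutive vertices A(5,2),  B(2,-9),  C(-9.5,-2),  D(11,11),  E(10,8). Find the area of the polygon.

131.5

Apply Gauss's area formula: 2A = Σ (x_i·y_{i+1} − x_{i+1}·y_i), indices taken mod 5.
Σ = (-49) + (-89.5) + (-82.5) + (-22) + (-20) = -263
Area = |Σ|/2 = 131.5.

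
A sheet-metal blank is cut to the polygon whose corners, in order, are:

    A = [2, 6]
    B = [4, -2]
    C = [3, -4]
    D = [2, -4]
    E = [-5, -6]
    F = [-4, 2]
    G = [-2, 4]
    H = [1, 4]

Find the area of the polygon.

67

Cross-terms: -28, -10, -4, -32, -34, -12, -12, -2  ⇒  Σ = -134
Area = |Σ|/2 = 67.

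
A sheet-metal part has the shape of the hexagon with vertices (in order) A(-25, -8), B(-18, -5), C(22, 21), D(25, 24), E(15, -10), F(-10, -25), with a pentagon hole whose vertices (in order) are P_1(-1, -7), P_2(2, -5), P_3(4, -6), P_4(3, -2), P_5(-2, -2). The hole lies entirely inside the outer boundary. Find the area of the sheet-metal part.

Outer boundary:
Apply the surveyor's formula: 2A = Σ (x_i·y_{i+1} − x_{i+1}·y_i), indices taken mod 6.
Σ = (-19) + (-268) + (3) + (-610) + (-475) + (-545) = -1914
Area = |Σ|/2 = 957.
Hole:
Apply the surveyor's formula: 2A = Σ (x_i·y_{i+1} − x_{i+1}·y_i), indices taken mod 5.
Σ = (19) + (8) + (10) + (-10) + (12) = 39
Area = |Σ|/2 = 19.5.
Net area = 957 − 19.5 = 937.5.

937.5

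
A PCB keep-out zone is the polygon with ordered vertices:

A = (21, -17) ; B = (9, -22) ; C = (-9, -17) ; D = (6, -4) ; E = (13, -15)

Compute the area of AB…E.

Σ = (-309) + (-351) + (138) + (-38) + (94) = -466
Area = |Σ|/2 = 233.

233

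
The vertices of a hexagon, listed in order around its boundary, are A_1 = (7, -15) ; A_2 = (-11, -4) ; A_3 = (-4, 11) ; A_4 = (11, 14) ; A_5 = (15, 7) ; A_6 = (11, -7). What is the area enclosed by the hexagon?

469

Cross-terms: -193, -137, -177, -133, -182, -116  ⇒  Σ = -938
Area = |Σ|/2 = 469.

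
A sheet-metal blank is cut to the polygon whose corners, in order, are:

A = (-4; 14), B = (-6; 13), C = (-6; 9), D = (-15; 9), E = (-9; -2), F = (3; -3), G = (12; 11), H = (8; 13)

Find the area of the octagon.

Apply the shoelace (surveyor's) formula: 2A = Σ (x_i·y_{i+1} − x_{i+1}·y_i), indices taken mod 8.
A→B: (-4)(13) − (-6)(14) = 32
B→C: (-6)(9) − (-6)(13) = 24
C→D: (-6)(9) − (-15)(9) = 81
D→E: (-15)(-2) − (-9)(9) = 111
E→F: (-9)(-3) − (3)(-2) = 33
F→G: (3)(11) − (12)(-3) = 69
G→H: (12)(13) − (8)(11) = 68
H→A: (8)(14) − (-4)(13) = 164
Σ = 582
Area = |Σ|/2 = 291.

291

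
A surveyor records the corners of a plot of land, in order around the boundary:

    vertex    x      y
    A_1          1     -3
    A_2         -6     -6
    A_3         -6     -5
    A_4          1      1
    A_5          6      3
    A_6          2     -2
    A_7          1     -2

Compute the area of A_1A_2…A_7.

Apply the surveyor's formula: 2A = Σ (x_i·y_{i+1} − x_{i+1}·y_i), indices taken mod 7.
Cross-terms: -24, -6, -1, -3, -18, -2, -1  ⇒  Σ = -55
Area = |Σ|/2 = 27.5.

27.5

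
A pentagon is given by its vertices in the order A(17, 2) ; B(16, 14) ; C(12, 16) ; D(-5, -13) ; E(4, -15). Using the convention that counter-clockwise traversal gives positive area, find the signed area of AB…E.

304

Apply Gauss's area formula: 2A = Σ (x_i·y_{i+1} − x_{i+1}·y_i), indices taken mod 5.
Σ = (206) + (88) + (-76) + (127) + (263) = 608
Signed area = Σ/2 = 304 (positive ⇒ counter-clockwise traversal).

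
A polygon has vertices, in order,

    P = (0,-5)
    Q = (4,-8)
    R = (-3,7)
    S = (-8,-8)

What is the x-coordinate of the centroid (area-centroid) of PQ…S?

-31/12

Apply the shoelace (surveyor's) formula. First the cross-terms c_i = x_i·y_{i+1} − x_{i+1}·y_i:
  20, 4, 80, 40  ⇒  2A = 144, A = 72.
Then Σ (x_i + x_{i+1})·c_i = -1116, so x̄ = -1116 / (6·72) = -31/12.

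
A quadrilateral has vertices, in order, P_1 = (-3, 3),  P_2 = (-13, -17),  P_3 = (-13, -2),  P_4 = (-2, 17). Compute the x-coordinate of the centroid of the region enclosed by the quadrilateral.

Apply Gauss's area formula. First the cross-terms c_i = x_i·y_{i+1} − x_{i+1}·y_i:
  90, -195, -225, 45  ⇒  2A = -285, A = -142.5.
Then Σ (x_i + x_{i+1})·c_i = 6780, so x̄ = 6780 / (6·(-142.5)) = -452/57.

-452/57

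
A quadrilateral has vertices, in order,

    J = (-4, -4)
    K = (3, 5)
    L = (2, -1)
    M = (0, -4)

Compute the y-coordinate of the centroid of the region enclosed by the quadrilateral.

-0.8

Apply the shoelace formula. First the cross-terms c_i = x_i·y_{i+1} − x_{i+1}·y_i:
  -8, -13, -8, -16  ⇒  2A = -45, A = -22.5.
Then Σ (y_i + y_{i+1})·c_i = 108, so ȳ = 108 / (6·(-22.5)) = -0.8.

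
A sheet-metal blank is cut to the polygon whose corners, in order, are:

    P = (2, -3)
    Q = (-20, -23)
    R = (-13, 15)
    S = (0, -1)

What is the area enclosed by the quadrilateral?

345

Apply the shoelace formula: 2A = Σ (x_i·y_{i+1} − x_{i+1}·y_i), indices taken mod 4.
Cross-terms: -106, -599, 13, 2  ⇒  Σ = -690
Area = |Σ|/2 = 345.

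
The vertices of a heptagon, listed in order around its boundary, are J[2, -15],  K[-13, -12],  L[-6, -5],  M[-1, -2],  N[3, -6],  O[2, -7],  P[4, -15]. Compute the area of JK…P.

J→K: (2)(-12) − (-13)(-15) = -219
K→L: (-13)(-5) − (-6)(-12) = -7
L→M: (-6)(-2) − (-1)(-5) = 7
M→N: (-1)(-6) − (3)(-2) = 12
N→O: (3)(-7) − (2)(-6) = -9
O→P: (2)(-15) − (4)(-7) = -2
P→J: (4)(-15) − (2)(-15) = -30
Σ = -248
Area = |Σ|/2 = 124.

124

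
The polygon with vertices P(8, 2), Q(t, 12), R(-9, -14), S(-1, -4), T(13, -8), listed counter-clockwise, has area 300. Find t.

-14

Write out the shoelace sum; only the two edges meeting at Q involve t:
2·Area = [(8·12 − t·2) + (t·(-14) − (-9)·12)] + 172
       = -16·t + 376 = 600
⇒ t = -14.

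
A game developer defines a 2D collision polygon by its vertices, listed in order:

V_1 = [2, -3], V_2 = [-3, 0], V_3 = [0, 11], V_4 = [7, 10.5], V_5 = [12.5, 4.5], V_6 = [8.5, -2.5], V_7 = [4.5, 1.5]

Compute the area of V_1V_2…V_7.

Apply the shoelace (surveyor's) formula: 2A = Σ (x_i·y_{i+1} − x_{i+1}·y_i), indices taken mod 7.
Σ = (-9) + (-33) + (-77) + (-99.75) + (-69.5) + (24) + (-16.5) = -280.75
Area = |Σ|/2 = 140.375.

140.375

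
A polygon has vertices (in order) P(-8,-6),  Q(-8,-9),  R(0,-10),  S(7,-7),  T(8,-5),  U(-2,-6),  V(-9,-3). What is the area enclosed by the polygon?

P→Q: (-8)(-9) − (-8)(-6) = 24
Q→R: (-8)(-10) − (0)(-9) = 80
R→S: (0)(-7) − (7)(-10) = 70
S→T: (7)(-5) − (8)(-7) = 21
T→U: (8)(-6) − (-2)(-5) = -58
U→V: (-2)(-3) − (-9)(-6) = -48
V→P: (-9)(-6) − (-8)(-3) = 30
Σ = 119
Area = |Σ|/2 = 59.5.

59.5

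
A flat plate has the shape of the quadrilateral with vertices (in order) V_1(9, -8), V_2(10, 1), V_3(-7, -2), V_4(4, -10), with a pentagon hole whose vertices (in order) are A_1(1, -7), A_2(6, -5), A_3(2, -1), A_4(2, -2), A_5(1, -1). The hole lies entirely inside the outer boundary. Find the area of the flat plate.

Outer boundary:
Apply the surveyor's formula: 2A = Σ (x_i·y_{i+1} − x_{i+1}·y_i), indices taken mod 4.
Cross-terms: 89, -13, 78, 58  ⇒  Σ = 212
Area = |Σ|/2 = 106.
Hole:
Apply the shoelace formula: 2A = Σ (x_i·y_{i+1} − x_{i+1}·y_i), indices taken mod 5.
A_1→A_2: (1)(-5) − (6)(-7) = 37
A_2→A_3: (6)(-1) − (2)(-5) = 4
A_3→A_4: (2)(-2) − (2)(-1) = -2
A_4→A_5: (2)(-1) − (1)(-2) = 0
A_5→A_1: (1)(-7) − (1)(-1) = -6
Σ = 33
Area = |Σ|/2 = 16.5.
Net area = 106 − 16.5 = 89.5.

89.5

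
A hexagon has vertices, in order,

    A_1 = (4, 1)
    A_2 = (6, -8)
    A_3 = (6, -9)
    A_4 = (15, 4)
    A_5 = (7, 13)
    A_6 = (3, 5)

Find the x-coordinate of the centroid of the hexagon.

2134/261

Apply Gauss's area formula. First the cross-terms c_i = x_i·y_{i+1} − x_{i+1}·y_i:
  -38, -6, 159, 167, -4, -17  ⇒  2A = 261, A = 130.5.
Then Σ (x_i + x_{i+1})·c_i = 6402, so x̄ = 6402 / (6·130.5) = 2134/261.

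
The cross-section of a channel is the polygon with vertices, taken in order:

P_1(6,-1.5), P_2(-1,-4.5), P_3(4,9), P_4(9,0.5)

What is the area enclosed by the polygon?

Apply the shoelace formula: 2A = Σ (x_i·y_{i+1} − x_{i+1}·y_i), indices taken mod 4.
Cross-terms: -28.5, 9, -79, -16.5  ⇒  Σ = -115
Area = |Σ|/2 = 57.5.

57.5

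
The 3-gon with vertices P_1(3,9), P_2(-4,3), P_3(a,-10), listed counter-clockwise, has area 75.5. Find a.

Write out the shoelace sum; only the two edges meeting at P_3 involve a:
2·Area = [((-4)·(-10) − a·3) + (a·9 − 3·(-10))] + 45
       = 6·a + 115 = 151
⇒ a = 6.

6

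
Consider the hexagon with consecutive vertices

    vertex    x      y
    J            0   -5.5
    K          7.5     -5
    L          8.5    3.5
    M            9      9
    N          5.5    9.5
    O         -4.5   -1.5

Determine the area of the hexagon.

Apply Gauss's area formula: 2A = Σ (x_i·y_{i+1} − x_{i+1}·y_i), indices taken mod 6.
J→K: (0)(-5) − (7.5)(-5.5) = 41.25
K→L: (7.5)(3.5) − (8.5)(-5) = 68.75
L→M: (8.5)(9) − (9)(3.5) = 45
M→N: (9)(9.5) − (5.5)(9) = 36
N→O: (5.5)(-1.5) − (-4.5)(9.5) = 34.5
O→J: (-4.5)(-5.5) − (0)(-1.5) = 24.75
Σ = 250.25
Area = |Σ|/2 = 125.125.

125.125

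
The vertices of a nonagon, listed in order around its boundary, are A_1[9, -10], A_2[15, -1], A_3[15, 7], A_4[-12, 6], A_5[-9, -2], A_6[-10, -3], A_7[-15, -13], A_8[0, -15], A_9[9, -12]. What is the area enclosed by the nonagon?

Apply the shoelace (surveyor's) formula: 2A = Σ (x_i·y_{i+1} − x_{i+1}·y_i), indices taken mod 9.
Cross-terms: 141, 120, 174, 78, 7, 85, 225, 135, 18  ⇒  Σ = 983
Area = |Σ|/2 = 491.5.

491.5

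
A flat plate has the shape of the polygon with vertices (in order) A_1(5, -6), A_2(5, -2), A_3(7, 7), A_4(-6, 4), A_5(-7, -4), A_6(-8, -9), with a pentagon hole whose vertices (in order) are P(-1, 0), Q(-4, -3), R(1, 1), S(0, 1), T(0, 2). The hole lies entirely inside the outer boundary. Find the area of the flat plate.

155

Outer boundary:
A_1→A_2: (5)(-2) − (5)(-6) = 20
A_2→A_3: (5)(7) − (7)(-2) = 49
A_3→A_4: (7)(4) − (-6)(7) = 70
A_4→A_5: (-6)(-4) − (-7)(4) = 52
A_5→A_6: (-7)(-9) − (-8)(-4) = 31
A_6→A_1: (-8)(-6) − (5)(-9) = 93
Σ = 315
Area = |Σ|/2 = 157.5.
Hole:
Apply the shoelace (surveyor's) formula: 2A = Σ (x_i·y_{i+1} − x_{i+1}·y_i), indices taken mod 5.
Cross-terms: 3, -1, 1, 0, 2  ⇒  Σ = 5
Area = |Σ|/2 = 2.5.
Net area = 157.5 − 2.5 = 155.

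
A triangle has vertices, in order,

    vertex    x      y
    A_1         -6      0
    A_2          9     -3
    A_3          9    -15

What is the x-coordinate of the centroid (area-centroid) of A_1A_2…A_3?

4

Apply the surveyor's formula. First the cross-terms c_i = x_i·y_{i+1} − x_{i+1}·y_i:
  18, -108, -90  ⇒  2A = -180, A = -90.
Then Σ (x_i + x_{i+1})·c_i = -2160, so x̄ = -2160 / (6·(-90)) = 4.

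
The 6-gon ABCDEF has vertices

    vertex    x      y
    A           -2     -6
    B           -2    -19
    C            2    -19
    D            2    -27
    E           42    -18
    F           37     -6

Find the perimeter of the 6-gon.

118

|AB| = √((0)² + (-13)²) = √169 = 13
|BC| = √((4)² + (0)²) = √16 = 4
|CD| = √((0)² + (-8)²) = √64 = 8
|DE| = √((40)² + (9)²) = √1681 = 41
|EF| = √((-5)² + (12)²) = √169 = 13
|FA| = √((-39)² + (0)²) = √1521 = 39
Perimeter = 13 + 4 + 8 + 41 + 13 + 39 = 118.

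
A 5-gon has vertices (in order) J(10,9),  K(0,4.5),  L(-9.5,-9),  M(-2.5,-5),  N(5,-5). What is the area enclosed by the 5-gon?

122.625

Apply the surveyor's formula: 2A = Σ (x_i·y_{i+1} − x_{i+1}·y_i), indices taken mod 5.
J→K: (10)(4.5) − (0)(9) = 45
K→L: (0)(-9) − (-9.5)(4.5) = 42.75
L→M: (-9.5)(-5) − (-2.5)(-9) = 25
M→N: (-2.5)(-5) − (5)(-5) = 37.5
N→J: (5)(9) − (10)(-5) = 95
Σ = 245.25
Area = |Σ|/2 = 122.625.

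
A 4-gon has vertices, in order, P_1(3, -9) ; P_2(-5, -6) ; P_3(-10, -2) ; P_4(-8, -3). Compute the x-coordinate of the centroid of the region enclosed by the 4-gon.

-73/18

Apply the surveyor's formula. First the cross-terms c_i = x_i·y_{i+1} − x_{i+1}·y_i:
  -63, -50, 14, 81  ⇒  2A = -18, A = -9.
Then Σ (x_i + x_{i+1})·c_i = 219, so x̄ = 219 / (6·(-9)) = -73/18.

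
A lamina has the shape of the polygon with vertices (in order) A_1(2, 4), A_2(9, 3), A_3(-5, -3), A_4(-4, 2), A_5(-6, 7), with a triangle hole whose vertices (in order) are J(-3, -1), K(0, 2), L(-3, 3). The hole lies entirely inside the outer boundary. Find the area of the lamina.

53

Outer boundary:
Cross-terms: -30, -12, -22, -16, -38  ⇒  Σ = -118
Area = |Σ|/2 = 59.
Hole:
J→K: (-3)(2) − (0)(-1) = -6
K→L: (0)(3) − (-3)(2) = 6
L→J: (-3)(-1) − (-3)(3) = 12
Σ = 12
Area = |Σ|/2 = 6.
Net area = 59 − 6 = 53.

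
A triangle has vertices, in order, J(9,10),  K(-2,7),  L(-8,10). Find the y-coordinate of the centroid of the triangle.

9

Apply the shoelace (surveyor's) formula. First the cross-terms c_i = x_i·y_{i+1} − x_{i+1}·y_i:
  83, 36, -170  ⇒  2A = -51, A = -25.5.
Then Σ (y_i + y_{i+1})·c_i = -1377, so ȳ = -1377 / (6·(-25.5)) = 9.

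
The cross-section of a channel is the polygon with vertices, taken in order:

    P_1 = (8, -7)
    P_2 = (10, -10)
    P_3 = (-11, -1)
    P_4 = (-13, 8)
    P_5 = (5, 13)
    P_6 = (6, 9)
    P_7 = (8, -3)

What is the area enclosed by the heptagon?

297.5

Cross-terms: -10, -120, -101, -209, -33, -90, -32  ⇒  Σ = -595
Area = |Σ|/2 = 297.5.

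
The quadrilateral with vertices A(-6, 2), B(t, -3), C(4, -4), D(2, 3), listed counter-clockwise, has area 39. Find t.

-1

The doubled signed area Σ (x_i y_{i+1} − x_{i+1} y_i) is linear in t.
With t=0 it equals 72; the coefficient of t is -6 (from the two edges through B).
So -6·t + 72 = 2·39 = 78 ⇒ t = -1.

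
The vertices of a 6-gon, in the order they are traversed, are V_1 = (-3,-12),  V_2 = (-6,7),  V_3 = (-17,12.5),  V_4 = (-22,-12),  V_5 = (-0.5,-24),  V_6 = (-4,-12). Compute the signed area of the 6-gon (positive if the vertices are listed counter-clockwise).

437

V_1→V_2: (-3)(7) − (-6)(-12) = -93
V_2→V_3: (-6)(12.5) − (-17)(7) = 44
V_3→V_4: (-17)(-12) − (-22)(12.5) = 479
V_4→V_5: (-22)(-24) − (-0.5)(-12) = 522
V_5→V_6: (-0.5)(-12) − (-4)(-24) = -90
V_6→V_1: (-4)(-12) − (-3)(-12) = 12
Σ = 874
Signed area = Σ/2 = 437 (positive ⇒ counter-clockwise traversal).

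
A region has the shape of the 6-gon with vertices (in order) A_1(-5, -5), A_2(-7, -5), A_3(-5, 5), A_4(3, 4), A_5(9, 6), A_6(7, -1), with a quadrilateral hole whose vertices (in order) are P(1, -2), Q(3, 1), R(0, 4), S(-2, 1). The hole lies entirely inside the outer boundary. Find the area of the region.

92

Outer boundary:
Σ = (-10) + (-60) + (-35) + (-18) + (-51) + (-40) = -214
Area = |Σ|/2 = 107.
Hole:
Apply Gauss's area formula: 2A = Σ (x_i·y_{i+1} − x_{i+1}·y_i), indices taken mod 4.
Σ = (7) + (12) + (8) + (3) = 30
Area = |Σ|/2 = 15.
Net area = 107 − 15 = 92.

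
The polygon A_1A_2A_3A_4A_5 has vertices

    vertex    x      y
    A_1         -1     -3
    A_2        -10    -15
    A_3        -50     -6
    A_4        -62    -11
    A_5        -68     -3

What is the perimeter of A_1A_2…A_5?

|A_1A_2| = √((-9)² + (-12)²) = √225 = 15
|A_2A_3| = √((-40)² + (9)²) = √1681 = 41
|A_3A_4| = √((-12)² + (-5)²) = √169 = 13
|A_4A_5| = √((-6)² + (8)²) = √100 = 10
|A_5A_1| = √((67)² + (0)²) = √4489 = 67
Perimeter = 15 + 41 + 13 + 10 + 67 = 146.

146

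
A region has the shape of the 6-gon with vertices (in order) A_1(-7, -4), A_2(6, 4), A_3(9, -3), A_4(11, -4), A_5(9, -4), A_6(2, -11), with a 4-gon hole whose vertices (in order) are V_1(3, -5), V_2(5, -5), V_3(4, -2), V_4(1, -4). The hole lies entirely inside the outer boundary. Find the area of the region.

Outer boundary:
Σ = (-4) + (-54) + (-3) + (-8) + (-91) + (-85) = -245
Area = |Σ|/2 = 122.5.
Hole:
Apply Gauss's area formula: 2A = Σ (x_i·y_{i+1} − x_{i+1}·y_i), indices taken mod 4.
Cross-terms: 10, 10, -14, 7  ⇒  Σ = 13
Area = |Σ|/2 = 6.5.
Net area = 122.5 − 6.5 = 116.

116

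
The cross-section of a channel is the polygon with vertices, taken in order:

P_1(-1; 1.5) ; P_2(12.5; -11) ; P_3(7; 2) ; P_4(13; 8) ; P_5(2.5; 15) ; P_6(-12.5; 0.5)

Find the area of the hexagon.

234.875

Cross-terms: -7.75, 102, 30, 175, 188.75, -18.25  ⇒  Σ = 469.75
Area = |Σ|/2 = 234.875.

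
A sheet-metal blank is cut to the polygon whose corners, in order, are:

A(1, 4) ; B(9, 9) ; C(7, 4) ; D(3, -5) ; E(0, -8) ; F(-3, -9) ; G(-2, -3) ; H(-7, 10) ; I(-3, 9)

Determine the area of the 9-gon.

Apply the shoelace (surveyor's) formula: 2A = Σ (x_i·y_{i+1} − x_{i+1}·y_i), indices taken mod 9.
Cross-terms: -27, -27, -47, -24, -24, -9, -41, -33, -21  ⇒  Σ = -253
Area = |Σ|/2 = 126.5.

126.5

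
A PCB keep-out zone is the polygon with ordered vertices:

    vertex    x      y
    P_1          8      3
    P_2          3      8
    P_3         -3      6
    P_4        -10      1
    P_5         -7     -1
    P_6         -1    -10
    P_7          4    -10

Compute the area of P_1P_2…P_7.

191

P_1→P_2: (8)(8) − (3)(3) = 55
P_2→P_3: (3)(6) − (-3)(8) = 42
P_3→P_4: (-3)(1) − (-10)(6) = 57
P_4→P_5: (-10)(-1) − (-7)(1) = 17
P_5→P_6: (-7)(-10) − (-1)(-1) = 69
P_6→P_7: (-1)(-10) − (4)(-10) = 50
P_7→P_1: (4)(3) − (8)(-10) = 92
Σ = 382
Area = |Σ|/2 = 191.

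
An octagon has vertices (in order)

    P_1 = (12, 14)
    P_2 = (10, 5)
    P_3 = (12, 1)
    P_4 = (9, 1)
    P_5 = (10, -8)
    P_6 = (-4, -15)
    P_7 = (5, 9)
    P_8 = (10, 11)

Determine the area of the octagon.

Apply the shoelace formula: 2A = Σ (x_i·y_{i+1} − x_{i+1}·y_i), indices taken mod 8.
Σ = (-80) + (-50) + (3) + (-82) + (-182) + (39) + (-35) + (8) = -379
Area = |Σ|/2 = 189.5.

189.5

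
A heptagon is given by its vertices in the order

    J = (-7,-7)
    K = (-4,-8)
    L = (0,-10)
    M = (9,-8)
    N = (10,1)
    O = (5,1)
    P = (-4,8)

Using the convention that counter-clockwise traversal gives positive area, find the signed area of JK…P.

Cross-terms: 28, 40, 90, 89, 5, 44, 84  ⇒  Σ = 380
Signed area = Σ/2 = 190 (positive ⇒ counter-clockwise traversal).

190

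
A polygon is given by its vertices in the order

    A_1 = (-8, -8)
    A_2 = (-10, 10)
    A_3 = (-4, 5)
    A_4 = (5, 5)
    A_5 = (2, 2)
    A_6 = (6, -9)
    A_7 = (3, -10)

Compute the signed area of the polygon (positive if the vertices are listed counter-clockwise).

Apply Gauss's area formula: 2A = Σ (x_i·y_{i+1} − x_{i+1}·y_i), indices taken mod 7.
A_1→A_2: (-8)(10) − (-10)(-8) = -160
A_2→A_3: (-10)(5) − (-4)(10) = -10
A_3→A_4: (-4)(5) − (5)(5) = -45
A_4→A_5: (5)(2) − (2)(5) = 0
A_5→A_6: (2)(-9) − (6)(2) = -30
A_6→A_7: (6)(-10) − (3)(-9) = -33
A_7→A_1: (3)(-8) − (-8)(-10) = -104
Σ = -382
Signed area = Σ/2 = -191 (negative ⇒ clockwise traversal).

-191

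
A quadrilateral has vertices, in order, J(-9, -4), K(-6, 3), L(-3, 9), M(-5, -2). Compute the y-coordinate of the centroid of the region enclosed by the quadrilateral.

48/43

Apply Gauss's area formula. First the cross-terms c_i = x_i·y_{i+1} − x_{i+1}·y_i:
  -51, -45, 51, 2  ⇒  2A = -43, A = -21.5.
Then Σ (y_i + y_{i+1})·c_i = -144, so ȳ = -144 / (6·(-21.5)) = 48/43.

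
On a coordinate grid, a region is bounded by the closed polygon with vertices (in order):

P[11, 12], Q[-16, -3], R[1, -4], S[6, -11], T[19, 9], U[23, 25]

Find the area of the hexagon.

P→Q: (11)(-3) − (-16)(12) = 159
Q→R: (-16)(-4) − (1)(-3) = 67
R→S: (1)(-11) − (6)(-4) = 13
S→T: (6)(9) − (19)(-11) = 263
T→U: (19)(25) − (23)(9) = 268
U→P: (23)(12) − (11)(25) = 1
Σ = 771
Area = |Σ|/2 = 385.5.

385.5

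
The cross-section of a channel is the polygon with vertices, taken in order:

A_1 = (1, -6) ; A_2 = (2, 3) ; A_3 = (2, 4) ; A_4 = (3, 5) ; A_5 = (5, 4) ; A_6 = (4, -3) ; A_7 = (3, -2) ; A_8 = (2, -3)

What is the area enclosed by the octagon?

21

Σ = (15) + (2) + (-2) + (-13) + (-31) + (1) + (-5) + (-9) = -42
Area = |Σ|/2 = 21.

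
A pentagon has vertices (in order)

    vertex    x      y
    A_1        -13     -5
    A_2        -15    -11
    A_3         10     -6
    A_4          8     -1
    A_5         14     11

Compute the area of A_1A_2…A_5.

Cross-terms: 68, 200, 38, 102, 73  ⇒  Σ = 481
Area = |Σ|/2 = 240.5.

240.5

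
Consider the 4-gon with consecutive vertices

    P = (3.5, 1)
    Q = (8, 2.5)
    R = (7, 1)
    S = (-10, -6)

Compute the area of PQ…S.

Apply the shoelace (surveyor's) formula: 2A = Σ (x_i·y_{i+1} − x_{i+1}·y_i), indices taken mod 4.
Σ = (0.75) + (-9.5) + (-32) + (11) = -29.75
Area = |Σ|/2 = 14.875.

14.875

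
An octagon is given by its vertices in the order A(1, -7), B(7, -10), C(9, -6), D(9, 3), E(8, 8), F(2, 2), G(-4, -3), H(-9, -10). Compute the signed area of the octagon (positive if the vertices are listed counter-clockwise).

152

Apply the shoelace formula: 2A = Σ (x_i·y_{i+1} − x_{i+1}·y_i), indices taken mod 8.
A→B: (1)(-10) − (7)(-7) = 39
B→C: (7)(-6) − (9)(-10) = 48
C→D: (9)(3) − (9)(-6) = 81
D→E: (9)(8) − (8)(3) = 48
E→F: (8)(2) − (2)(8) = 0
F→G: (2)(-3) − (-4)(2) = 2
G→H: (-4)(-10) − (-9)(-3) = 13
H→A: (-9)(-7) − (1)(-10) = 73
Σ = 304
Signed area = Σ/2 = 152 (positive ⇒ counter-clockwise traversal).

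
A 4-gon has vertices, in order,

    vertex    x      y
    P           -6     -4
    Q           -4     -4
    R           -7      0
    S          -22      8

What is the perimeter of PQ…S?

|PQ| = √((2)² + (0)²) = √4 = 2
|QR| = √((-3)² + (4)²) = √25 = 5
|RS| = √((-15)² + (8)²) = √289 = 17
|SP| = √((16)² + (-12)²) = √400 = 20
Perimeter = 2 + 5 + 17 + 20 = 44.

44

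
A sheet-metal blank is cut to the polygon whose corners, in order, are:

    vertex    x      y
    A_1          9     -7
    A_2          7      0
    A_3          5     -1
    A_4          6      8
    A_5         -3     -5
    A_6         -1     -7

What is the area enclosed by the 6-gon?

Apply the shoelace formula: 2A = Σ (x_i·y_{i+1} − x_{i+1}·y_i), indices taken mod 6.
Cross-terms: 49, -7, 46, -6, 16, 70  ⇒  Σ = 168
Area = |Σ|/2 = 84.

84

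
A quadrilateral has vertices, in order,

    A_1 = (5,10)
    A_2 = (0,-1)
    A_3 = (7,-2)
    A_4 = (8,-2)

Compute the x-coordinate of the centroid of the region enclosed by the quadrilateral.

204/47

Apply the shoelace (surveyor's) formula. First the cross-terms c_i = x_i·y_{i+1} − x_{i+1}·y_i:
  -5, 7, 2, 90  ⇒  2A = 94, A = 47.
Then Σ (x_i + x_{i+1})·c_i = 1224, so x̄ = 1224 / (6·47) = 204/47.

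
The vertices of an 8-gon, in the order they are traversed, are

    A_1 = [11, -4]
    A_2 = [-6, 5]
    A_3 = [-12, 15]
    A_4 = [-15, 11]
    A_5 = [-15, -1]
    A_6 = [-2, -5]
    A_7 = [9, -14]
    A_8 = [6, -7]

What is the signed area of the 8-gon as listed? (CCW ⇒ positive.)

247

Σ = (31) + (-30) + (93) + (180) + (73) + (73) + (21) + (53) = 494
Signed area = Σ/2 = 247 (positive ⇒ counter-clockwise traversal).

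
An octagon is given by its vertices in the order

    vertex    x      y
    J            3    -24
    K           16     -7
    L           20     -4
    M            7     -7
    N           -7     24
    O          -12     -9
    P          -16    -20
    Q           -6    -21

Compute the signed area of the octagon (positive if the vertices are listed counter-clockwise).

Apply Gauss's area formula: 2A = Σ (x_i·y_{i+1} − x_{i+1}·y_i), indices taken mod 8.
Cross-terms: 363, 76, -112, 119, 351, 96, 216, 207  ⇒  Σ = 1316
Signed area = Σ/2 = 658 (positive ⇒ counter-clockwise traversal).

658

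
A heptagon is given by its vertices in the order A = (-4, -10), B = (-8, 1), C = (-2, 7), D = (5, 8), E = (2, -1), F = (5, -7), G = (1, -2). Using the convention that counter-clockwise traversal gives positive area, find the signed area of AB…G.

Apply Gauss's area formula: 2A = Σ (x_i·y_{i+1} − x_{i+1}·y_i), indices taken mod 7.
Σ = (-84) + (-54) + (-51) + (-21) + (-9) + (-3) + (-18) = -240
Signed area = Σ/2 = -120 (negative ⇒ clockwise traversal).

-120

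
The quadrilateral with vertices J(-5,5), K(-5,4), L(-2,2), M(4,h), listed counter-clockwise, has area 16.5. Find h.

6

The doubled signed area Σ (x_i y_{i+1} − x_{i+1} y_i) is linear in h.
With h=0 it equals 15; the coefficient of h is 3 (from the two edges through M).
So 3·h + 15 = 2·16.5 = 33 ⇒ h = 6.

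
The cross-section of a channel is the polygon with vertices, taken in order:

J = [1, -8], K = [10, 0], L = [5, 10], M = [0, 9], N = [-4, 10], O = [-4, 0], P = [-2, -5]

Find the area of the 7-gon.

Apply the shoelace (surveyor's) formula: 2A = Σ (x_i·y_{i+1} − x_{i+1}·y_i), indices taken mod 7.
Cross-terms: 80, 100, 45, 36, 40, 20, 21  ⇒  Σ = 342
Area = |Σ|/2 = 171.

171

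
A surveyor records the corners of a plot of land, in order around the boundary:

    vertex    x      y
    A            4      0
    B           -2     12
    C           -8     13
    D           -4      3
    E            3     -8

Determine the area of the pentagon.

Apply the surveyor's formula: 2A = Σ (x_i·y_{i+1} − x_{i+1}·y_i), indices taken mod 5.
A→B: (4)(12) − (-2)(0) = 48
B→C: (-2)(13) − (-8)(12) = 70
C→D: (-8)(3) − (-4)(13) = 28
D→E: (-4)(-8) − (3)(3) = 23
E→A: (3)(0) − (4)(-8) = 32
Σ = 201
Area = |Σ|/2 = 100.5.

100.5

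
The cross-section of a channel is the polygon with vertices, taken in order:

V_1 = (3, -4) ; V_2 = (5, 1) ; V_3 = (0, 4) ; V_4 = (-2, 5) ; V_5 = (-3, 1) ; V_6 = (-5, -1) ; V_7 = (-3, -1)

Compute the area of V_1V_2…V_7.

44.5

Apply the shoelace formula: 2A = Σ (x_i·y_{i+1} − x_{i+1}·y_i), indices taken mod 7.
Cross-terms: 23, 20, 8, 13, 8, 2, 15  ⇒  Σ = 89
Area = |Σ|/2 = 44.5.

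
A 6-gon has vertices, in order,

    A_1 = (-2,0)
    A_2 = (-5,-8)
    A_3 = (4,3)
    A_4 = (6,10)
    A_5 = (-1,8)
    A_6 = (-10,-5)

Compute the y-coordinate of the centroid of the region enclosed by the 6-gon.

Apply the surveyor's formula. First the cross-terms c_i = x_i·y_{i+1} − x_{i+1}·y_i:
  16, 17, 22, 58, 85, -10  ⇒  2A = 188, A = 94.
Then Σ (y_i + y_{i+1})·c_i = 1422, so ȳ = 1422 / (6·94) = 237/94.

237/94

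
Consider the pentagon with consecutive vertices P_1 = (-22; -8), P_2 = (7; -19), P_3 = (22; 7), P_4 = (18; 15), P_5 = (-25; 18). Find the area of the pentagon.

1220

Apply the shoelace formula: 2A = Σ (x_i·y_{i+1} − x_{i+1}·y_i), indices taken mod 5.
P_1→P_2: (-22)(-19) − (7)(-8) = 474
P_2→P_3: (7)(7) − (22)(-19) = 467
P_3→P_4: (22)(15) − (18)(7) = 204
P_4→P_5: (18)(18) − (-25)(15) = 699
P_5→P_1: (-25)(-8) − (-22)(18) = 596
Σ = 2440
Area = |Σ|/2 = 1220.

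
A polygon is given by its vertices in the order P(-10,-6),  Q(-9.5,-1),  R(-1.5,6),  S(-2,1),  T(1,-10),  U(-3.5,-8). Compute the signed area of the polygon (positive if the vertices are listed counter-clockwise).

Cross-terms: -47, -58.5, 10.5, 19, -43, -59  ⇒  Σ = -178
Signed area = Σ/2 = -89 (negative ⇒ clockwise traversal).

-89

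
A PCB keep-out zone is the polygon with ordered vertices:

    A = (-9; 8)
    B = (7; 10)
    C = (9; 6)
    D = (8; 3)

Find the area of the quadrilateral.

62

A→B: (-9)(10) − (7)(8) = -146
B→C: (7)(6) − (9)(10) = -48
C→D: (9)(3) − (8)(6) = -21
D→A: (8)(8) − (-9)(3) = 91
Σ = -124
Area = |Σ|/2 = 62.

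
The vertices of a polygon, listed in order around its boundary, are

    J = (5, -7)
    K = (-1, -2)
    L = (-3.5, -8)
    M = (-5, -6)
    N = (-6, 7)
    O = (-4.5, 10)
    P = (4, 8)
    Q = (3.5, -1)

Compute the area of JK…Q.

J→K: (5)(-2) − (-1)(-7) = -17
K→L: (-1)(-8) − (-3.5)(-2) = 1
L→M: (-3.5)(-6) − (-5)(-8) = -19
M→N: (-5)(7) − (-6)(-6) = -71
N→O: (-6)(10) − (-4.5)(7) = -28.5
O→P: (-4.5)(8) − (4)(10) = -76
P→Q: (4)(-1) − (3.5)(8) = -32
Q→J: (3.5)(-7) − (5)(-1) = -19.5
Σ = -262
Area = |Σ|/2 = 131.

131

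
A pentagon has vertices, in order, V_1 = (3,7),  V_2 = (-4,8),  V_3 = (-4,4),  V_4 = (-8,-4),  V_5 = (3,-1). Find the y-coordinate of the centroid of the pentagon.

Apply the shoelace formula. First the cross-terms c_i = x_i·y_{i+1} − x_{i+1}·y_i:
  52, 16, 48, 20, 24  ⇒  2A = 160, A = 80.
Then Σ (y_i + y_{i+1})·c_i = 1016, so ȳ = 1016 / (6·80) = 127/60.

127/60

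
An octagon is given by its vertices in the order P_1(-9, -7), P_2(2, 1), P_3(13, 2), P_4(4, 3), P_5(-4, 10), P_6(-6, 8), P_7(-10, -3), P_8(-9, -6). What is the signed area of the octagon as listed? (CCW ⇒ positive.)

Apply the shoelace formula: 2A = Σ (x_i·y_{i+1} − x_{i+1}·y_i), indices taken mod 8.
Σ = (5) + (-9) + (31) + (52) + (28) + (98) + (33) + (9) = 247
Signed area = Σ/2 = 123.5 (positive ⇒ counter-clockwise traversal).

123.5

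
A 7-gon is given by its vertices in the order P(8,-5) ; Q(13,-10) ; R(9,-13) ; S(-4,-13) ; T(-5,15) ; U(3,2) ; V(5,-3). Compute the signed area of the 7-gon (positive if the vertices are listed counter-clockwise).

-231.5

Apply the shoelace (surveyor's) formula: 2A = Σ (x_i·y_{i+1} − x_{i+1}·y_i), indices taken mod 7.
P→Q: (8)(-10) − (13)(-5) = -15
Q→R: (13)(-13) − (9)(-10) = -79
R→S: (9)(-13) − (-4)(-13) = -169
S→T: (-4)(15) − (-5)(-13) = -125
T→U: (-5)(2) − (3)(15) = -55
U→V: (3)(-3) − (5)(2) = -19
V→P: (5)(-5) − (8)(-3) = -1
Σ = -463
Signed area = Σ/2 = -231.5 (negative ⇒ clockwise traversal).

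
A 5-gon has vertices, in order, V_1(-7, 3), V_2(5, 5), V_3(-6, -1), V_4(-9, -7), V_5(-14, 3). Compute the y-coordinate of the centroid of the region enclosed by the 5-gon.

95/207

Apply Gauss's area formula. First the cross-terms c_i = x_i·y_{i+1} − x_{i+1}·y_i:
  -50, 25, 33, -125, -21  ⇒  2A = -138, A = -69.
Then Σ (y_i + y_{i+1})·c_i = -190, so ȳ = -190 / (6·(-69)) = 95/207.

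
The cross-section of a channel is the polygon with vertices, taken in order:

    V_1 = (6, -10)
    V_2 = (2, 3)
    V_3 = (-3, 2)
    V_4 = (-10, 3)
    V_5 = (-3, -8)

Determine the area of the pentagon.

114.5

Apply the shoelace formula: 2A = Σ (x_i·y_{i+1} − x_{i+1}·y_i), indices taken mod 5.
V_1→V_2: (6)(3) − (2)(-10) = 38
V_2→V_3: (2)(2) − (-3)(3) = 13
V_3→V_4: (-3)(3) − (-10)(2) = 11
V_4→V_5: (-10)(-8) − (-3)(3) = 89
V_5→V_1: (-3)(-10) − (6)(-8) = 78
Σ = 229
Area = |Σ|/2 = 114.5.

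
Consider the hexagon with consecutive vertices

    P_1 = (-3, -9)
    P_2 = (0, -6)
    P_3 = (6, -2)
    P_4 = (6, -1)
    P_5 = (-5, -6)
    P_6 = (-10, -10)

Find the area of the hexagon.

Apply the shoelace (surveyor's) formula: 2A = Σ (x_i·y_{i+1} − x_{i+1}·y_i), indices taken mod 6.
P_1→P_2: (-3)(-6) − (0)(-9) = 18
P_2→P_3: (0)(-2) − (6)(-6) = 36
P_3→P_4: (6)(-1) − (6)(-2) = 6
P_4→P_5: (6)(-6) − (-5)(-1) = -41
P_5→P_6: (-5)(-10) − (-10)(-6) = -10
P_6→P_1: (-10)(-9) − (-3)(-10) = 60
Σ = 69
Area = |Σ|/2 = 34.5.

34.5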